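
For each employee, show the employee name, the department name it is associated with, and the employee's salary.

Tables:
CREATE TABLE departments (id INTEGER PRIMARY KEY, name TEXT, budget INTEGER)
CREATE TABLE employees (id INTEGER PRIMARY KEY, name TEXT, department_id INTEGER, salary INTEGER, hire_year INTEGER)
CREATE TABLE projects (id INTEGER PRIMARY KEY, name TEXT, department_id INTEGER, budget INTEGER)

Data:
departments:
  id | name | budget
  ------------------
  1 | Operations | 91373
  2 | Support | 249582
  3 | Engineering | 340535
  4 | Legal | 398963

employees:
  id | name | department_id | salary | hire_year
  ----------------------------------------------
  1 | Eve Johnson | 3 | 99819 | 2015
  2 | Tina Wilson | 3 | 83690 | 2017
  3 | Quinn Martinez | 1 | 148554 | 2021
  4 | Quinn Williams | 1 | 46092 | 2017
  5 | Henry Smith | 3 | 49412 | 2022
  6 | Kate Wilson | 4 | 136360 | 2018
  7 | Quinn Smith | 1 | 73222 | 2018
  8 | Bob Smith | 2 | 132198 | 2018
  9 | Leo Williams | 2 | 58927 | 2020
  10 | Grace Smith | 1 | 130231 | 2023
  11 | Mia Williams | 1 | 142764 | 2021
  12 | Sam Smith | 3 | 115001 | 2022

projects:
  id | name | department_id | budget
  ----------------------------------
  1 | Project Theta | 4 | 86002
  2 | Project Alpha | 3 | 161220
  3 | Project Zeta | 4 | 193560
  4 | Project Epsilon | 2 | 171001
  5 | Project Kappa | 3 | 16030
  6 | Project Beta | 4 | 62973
SELECT c.name, p.name AS department, c.salary FROM employees c JOIN departments p ON c.department_id = p.id

Execution result:
name | department | salary
Eve Johnson | Engineering | 99819
Tina Wilson | Engineering | 83690
Quinn Martinez | Operations | 148554
Quinn Williams | Operations | 46092
Henry Smith | Engineering | 49412
Kate Wilson | Legal | 136360
Quinn Smith | Operations | 73222
Bob Smith | Support | 132198
Leo Williams | Support | 58927
Grace Smith | Operations | 130231
Mia Williams | Operations | 142764
Sam Smith | Engineering | 115001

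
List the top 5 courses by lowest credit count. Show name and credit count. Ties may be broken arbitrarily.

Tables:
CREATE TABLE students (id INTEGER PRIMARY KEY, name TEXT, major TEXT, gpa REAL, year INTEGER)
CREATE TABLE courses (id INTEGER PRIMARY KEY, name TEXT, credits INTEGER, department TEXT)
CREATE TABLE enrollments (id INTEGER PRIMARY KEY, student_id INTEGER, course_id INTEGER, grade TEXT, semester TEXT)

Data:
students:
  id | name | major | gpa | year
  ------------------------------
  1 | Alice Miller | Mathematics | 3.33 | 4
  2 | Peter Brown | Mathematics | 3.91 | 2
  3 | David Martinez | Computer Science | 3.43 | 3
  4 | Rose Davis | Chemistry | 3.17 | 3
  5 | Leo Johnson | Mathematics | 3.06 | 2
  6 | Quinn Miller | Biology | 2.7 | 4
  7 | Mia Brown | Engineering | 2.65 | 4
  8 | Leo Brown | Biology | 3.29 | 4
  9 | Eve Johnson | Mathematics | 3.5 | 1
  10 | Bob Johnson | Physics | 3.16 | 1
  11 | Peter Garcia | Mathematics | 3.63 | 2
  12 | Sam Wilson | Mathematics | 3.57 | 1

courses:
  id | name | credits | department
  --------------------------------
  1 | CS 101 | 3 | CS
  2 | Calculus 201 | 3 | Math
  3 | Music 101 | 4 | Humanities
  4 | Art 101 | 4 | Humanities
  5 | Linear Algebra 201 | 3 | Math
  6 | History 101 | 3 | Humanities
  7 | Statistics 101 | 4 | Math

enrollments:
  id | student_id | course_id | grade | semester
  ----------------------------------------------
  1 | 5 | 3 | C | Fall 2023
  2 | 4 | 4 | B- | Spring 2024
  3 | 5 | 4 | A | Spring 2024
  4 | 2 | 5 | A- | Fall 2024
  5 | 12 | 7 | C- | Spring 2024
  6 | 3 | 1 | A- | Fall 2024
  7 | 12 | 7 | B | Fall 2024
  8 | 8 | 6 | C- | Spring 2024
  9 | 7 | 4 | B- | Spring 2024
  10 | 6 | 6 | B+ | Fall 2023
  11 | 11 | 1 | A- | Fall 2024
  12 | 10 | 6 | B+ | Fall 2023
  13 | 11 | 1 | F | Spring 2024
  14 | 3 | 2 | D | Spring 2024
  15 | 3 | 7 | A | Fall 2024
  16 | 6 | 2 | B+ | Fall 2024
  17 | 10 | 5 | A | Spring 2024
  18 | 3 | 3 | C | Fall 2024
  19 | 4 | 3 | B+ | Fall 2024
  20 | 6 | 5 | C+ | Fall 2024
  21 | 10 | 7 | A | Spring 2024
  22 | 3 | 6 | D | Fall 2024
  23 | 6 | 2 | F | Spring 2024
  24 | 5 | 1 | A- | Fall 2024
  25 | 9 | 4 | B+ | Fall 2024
SELECT name, credits FROM courses ORDER BY credits ASC LIMIT 5

Execution result:
name | credits
CS 101 | 3
Calculus 201 | 3
Linear Algebra 201 | 3
History 101 | 3
Music 101 | 4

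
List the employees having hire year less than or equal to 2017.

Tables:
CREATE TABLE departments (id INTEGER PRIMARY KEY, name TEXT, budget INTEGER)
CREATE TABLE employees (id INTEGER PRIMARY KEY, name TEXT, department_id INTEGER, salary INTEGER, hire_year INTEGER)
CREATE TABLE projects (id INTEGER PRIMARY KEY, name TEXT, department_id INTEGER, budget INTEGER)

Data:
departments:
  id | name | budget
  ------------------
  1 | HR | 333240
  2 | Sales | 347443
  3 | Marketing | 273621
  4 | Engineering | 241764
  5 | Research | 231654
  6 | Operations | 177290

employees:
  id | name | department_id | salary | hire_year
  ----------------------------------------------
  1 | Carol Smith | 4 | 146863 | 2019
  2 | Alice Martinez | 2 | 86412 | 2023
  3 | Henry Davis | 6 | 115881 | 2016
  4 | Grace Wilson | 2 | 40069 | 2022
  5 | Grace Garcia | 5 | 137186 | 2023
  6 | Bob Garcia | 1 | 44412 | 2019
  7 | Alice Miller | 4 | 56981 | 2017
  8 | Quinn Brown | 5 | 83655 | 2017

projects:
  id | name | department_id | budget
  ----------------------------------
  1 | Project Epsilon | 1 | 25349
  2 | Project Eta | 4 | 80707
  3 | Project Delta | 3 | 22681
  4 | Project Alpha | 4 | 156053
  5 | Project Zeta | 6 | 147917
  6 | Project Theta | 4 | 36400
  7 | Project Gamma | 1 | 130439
SELECT name, hire_year FROM employees WHERE hire_year <= 2017

Execution result:
name | hire_year
Henry Davis | 2016
Alice Miller | 2017
Quinn Brown | 2017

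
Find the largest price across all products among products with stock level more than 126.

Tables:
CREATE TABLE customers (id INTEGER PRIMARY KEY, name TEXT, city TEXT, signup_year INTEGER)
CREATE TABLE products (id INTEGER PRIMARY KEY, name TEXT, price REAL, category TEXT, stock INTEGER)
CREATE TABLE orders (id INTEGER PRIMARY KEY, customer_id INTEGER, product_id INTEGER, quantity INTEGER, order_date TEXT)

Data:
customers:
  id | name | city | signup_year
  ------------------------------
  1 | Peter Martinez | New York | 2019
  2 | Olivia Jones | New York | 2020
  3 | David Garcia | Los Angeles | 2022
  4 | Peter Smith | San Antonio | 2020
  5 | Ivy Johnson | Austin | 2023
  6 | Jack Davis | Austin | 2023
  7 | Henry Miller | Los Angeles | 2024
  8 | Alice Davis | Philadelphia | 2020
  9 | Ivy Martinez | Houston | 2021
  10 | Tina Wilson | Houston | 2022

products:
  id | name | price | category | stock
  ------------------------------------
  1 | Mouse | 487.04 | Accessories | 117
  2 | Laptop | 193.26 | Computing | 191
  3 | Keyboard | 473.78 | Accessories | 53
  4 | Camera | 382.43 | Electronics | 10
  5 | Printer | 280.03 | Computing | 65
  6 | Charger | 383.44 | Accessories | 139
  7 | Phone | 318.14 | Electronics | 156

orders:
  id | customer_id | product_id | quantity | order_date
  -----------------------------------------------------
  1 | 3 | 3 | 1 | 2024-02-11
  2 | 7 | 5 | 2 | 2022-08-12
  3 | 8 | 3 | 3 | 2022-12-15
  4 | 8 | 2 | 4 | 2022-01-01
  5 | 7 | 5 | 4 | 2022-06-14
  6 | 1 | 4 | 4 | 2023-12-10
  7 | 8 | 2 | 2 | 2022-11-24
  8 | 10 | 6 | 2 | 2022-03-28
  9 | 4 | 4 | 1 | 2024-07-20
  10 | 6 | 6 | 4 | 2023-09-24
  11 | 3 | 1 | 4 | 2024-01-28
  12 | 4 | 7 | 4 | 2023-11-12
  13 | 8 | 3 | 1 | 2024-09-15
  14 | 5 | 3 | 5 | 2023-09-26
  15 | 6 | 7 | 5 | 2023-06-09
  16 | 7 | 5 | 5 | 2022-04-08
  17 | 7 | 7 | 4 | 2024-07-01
SELECT MAX(price) FROM products WHERE stock > 126

Execution result:
383.44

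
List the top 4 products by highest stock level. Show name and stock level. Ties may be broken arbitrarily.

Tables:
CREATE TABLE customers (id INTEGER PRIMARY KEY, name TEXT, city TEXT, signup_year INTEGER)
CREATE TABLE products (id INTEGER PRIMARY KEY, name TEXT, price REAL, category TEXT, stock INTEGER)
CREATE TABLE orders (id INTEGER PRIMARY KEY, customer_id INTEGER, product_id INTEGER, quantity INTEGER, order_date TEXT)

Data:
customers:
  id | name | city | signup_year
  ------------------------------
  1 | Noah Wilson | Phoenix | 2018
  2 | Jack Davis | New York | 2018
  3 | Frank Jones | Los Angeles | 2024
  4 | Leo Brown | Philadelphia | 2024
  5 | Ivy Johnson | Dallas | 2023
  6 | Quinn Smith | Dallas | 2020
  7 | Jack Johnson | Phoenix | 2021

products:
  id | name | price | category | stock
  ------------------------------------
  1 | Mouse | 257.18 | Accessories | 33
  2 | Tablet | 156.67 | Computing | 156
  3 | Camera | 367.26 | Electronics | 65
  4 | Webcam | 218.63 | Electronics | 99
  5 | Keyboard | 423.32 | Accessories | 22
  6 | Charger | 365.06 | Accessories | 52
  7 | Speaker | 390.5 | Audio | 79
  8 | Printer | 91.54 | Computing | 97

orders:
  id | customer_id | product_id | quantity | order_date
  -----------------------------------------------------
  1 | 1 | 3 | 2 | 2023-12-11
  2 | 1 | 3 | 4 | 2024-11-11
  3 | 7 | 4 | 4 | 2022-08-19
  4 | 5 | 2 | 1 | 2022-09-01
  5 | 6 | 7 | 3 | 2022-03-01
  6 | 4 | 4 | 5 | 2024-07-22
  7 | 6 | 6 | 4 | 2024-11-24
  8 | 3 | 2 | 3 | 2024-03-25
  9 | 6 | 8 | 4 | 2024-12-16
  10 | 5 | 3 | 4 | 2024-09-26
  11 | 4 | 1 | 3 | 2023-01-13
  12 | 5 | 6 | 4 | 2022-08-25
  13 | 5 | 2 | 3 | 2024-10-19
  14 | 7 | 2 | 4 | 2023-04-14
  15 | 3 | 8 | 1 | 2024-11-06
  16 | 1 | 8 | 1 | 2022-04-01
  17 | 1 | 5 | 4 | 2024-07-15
SELECT name, stock FROM products ORDER BY stock DESC LIMIT 4

Execution result:
name | stock
Tablet | 156
Webcam | 99
Printer | 97
Speaker | 79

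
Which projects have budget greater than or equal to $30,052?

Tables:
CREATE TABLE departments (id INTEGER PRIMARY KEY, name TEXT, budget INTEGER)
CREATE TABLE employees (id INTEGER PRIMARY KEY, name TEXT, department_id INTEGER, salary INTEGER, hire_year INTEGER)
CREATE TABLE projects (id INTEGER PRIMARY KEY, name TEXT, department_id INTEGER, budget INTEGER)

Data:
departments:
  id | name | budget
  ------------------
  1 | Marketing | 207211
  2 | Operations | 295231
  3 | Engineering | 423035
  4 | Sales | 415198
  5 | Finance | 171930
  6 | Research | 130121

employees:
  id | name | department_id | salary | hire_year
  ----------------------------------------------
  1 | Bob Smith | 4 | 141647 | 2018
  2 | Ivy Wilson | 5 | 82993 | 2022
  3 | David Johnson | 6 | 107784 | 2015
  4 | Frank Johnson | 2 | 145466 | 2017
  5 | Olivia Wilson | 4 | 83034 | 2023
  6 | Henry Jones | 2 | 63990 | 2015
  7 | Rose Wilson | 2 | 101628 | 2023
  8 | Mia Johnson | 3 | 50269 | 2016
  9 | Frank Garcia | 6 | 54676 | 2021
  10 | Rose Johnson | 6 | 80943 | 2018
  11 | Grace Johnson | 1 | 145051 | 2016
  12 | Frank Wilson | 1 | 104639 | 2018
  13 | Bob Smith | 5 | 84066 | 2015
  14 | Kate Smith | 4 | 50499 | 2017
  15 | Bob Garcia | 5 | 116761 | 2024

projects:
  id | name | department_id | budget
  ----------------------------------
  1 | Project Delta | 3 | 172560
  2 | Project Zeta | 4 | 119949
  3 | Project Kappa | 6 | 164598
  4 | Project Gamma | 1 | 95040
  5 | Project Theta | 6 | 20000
SELECT name, budget FROM projects WHERE budget >= 30052

Execution result:
name | budget
Project Delta | 172560
Project Zeta | 119949
Project Kappa | 164598
Project Gamma | 95040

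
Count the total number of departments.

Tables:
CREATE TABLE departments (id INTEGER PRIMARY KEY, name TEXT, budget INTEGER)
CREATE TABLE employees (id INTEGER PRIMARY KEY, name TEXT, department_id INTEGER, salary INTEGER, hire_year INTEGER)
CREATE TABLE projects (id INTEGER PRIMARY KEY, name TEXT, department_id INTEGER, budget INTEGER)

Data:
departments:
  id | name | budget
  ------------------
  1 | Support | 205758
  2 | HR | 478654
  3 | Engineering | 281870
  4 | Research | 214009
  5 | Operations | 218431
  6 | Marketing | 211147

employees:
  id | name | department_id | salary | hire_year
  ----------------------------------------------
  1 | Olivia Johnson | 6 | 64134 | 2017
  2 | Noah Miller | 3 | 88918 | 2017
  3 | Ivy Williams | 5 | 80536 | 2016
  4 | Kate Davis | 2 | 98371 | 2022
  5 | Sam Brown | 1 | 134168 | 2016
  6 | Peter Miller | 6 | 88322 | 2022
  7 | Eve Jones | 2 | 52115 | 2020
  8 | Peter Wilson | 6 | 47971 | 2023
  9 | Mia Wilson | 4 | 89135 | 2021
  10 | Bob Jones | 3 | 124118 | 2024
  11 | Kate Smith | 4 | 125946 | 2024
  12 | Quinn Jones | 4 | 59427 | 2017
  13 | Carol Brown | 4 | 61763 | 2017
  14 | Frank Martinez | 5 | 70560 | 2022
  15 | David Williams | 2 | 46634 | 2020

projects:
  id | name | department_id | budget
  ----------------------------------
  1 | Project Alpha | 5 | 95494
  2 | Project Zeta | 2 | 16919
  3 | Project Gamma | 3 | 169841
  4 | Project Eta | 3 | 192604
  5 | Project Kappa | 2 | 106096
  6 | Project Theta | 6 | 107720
SELECT COUNT(*) FROM departments

Execution result:
6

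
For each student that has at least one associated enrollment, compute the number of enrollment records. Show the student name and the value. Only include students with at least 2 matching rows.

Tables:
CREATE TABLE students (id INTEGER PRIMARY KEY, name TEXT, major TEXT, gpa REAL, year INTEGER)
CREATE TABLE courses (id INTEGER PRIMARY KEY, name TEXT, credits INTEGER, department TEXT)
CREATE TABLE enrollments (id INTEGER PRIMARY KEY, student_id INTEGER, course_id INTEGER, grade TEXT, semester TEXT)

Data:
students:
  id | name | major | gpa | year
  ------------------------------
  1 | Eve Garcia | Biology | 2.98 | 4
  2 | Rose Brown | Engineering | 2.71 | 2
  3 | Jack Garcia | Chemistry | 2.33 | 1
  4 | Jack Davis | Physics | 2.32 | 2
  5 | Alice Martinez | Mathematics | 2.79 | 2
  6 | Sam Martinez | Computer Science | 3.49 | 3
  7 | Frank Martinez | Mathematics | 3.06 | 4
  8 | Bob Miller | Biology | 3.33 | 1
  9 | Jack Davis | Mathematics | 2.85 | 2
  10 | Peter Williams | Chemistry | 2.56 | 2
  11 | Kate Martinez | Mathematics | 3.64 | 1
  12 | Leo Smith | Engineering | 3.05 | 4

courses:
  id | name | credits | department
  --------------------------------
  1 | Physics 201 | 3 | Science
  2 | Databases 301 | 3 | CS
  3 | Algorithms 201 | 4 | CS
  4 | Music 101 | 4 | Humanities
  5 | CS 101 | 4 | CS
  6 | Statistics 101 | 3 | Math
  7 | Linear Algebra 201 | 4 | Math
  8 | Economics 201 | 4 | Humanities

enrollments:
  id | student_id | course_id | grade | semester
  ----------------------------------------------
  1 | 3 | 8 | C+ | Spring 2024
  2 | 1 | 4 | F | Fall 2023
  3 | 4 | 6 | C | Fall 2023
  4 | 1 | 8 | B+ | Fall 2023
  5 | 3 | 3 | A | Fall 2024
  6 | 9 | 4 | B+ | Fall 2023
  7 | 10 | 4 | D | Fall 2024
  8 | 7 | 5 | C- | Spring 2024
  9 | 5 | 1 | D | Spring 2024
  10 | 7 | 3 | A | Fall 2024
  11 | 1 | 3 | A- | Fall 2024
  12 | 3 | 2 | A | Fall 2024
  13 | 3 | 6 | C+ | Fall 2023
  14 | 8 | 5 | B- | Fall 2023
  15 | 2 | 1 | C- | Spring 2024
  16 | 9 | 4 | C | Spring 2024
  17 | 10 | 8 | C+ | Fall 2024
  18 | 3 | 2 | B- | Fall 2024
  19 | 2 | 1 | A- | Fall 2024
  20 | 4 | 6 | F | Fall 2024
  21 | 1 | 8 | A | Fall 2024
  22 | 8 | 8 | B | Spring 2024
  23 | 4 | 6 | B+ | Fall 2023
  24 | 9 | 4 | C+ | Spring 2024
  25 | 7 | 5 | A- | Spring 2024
SELECT p.name, COUNT(*) AS n FROM enrollments c JOIN students p ON c.student_id = p.id GROUP BY p.id, p.name HAVING COUNT(*) >= 2

Execution result:
name | n
Eve Garcia | 4
Rose Brown | 2
Jack Garcia | 5
Jack Davis | 3
Frank Martinez | 3
Bob Miller | 2
Jack Davis | 3
Peter Williams | 2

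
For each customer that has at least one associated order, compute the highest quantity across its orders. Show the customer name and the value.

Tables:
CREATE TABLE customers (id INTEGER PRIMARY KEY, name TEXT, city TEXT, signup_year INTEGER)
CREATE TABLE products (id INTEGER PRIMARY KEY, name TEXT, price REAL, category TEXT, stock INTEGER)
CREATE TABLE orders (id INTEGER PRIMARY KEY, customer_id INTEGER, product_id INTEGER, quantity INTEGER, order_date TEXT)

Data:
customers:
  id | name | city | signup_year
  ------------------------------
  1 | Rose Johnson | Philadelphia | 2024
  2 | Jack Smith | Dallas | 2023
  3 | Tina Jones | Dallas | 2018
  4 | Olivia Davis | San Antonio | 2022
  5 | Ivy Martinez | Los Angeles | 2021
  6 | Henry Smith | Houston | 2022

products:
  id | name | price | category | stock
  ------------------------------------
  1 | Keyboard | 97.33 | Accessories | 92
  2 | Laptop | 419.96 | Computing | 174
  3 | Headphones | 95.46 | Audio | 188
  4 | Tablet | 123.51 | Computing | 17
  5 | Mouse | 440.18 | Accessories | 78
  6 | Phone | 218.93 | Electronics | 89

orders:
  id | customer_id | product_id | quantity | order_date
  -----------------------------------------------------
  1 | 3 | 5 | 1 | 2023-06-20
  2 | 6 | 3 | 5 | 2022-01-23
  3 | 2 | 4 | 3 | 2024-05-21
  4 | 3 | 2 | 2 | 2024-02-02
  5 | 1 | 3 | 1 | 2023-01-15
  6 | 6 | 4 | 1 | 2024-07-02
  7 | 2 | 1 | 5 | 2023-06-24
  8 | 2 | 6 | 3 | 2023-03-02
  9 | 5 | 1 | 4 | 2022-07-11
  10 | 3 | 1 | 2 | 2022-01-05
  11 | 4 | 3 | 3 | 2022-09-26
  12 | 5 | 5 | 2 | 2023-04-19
SELECT p.name, MAX(c.quantity) AS max_quantity FROM orders c JOIN customers p ON c.customer_id = p.id GROUP BY p.id, p.name

Execution result:
name | max_quantity
Rose Johnson | 1
Jack Smith | 5
Tina Jones | 2
Olivia Davis | 3
Ivy Martinez | 4
Henry Smith | 5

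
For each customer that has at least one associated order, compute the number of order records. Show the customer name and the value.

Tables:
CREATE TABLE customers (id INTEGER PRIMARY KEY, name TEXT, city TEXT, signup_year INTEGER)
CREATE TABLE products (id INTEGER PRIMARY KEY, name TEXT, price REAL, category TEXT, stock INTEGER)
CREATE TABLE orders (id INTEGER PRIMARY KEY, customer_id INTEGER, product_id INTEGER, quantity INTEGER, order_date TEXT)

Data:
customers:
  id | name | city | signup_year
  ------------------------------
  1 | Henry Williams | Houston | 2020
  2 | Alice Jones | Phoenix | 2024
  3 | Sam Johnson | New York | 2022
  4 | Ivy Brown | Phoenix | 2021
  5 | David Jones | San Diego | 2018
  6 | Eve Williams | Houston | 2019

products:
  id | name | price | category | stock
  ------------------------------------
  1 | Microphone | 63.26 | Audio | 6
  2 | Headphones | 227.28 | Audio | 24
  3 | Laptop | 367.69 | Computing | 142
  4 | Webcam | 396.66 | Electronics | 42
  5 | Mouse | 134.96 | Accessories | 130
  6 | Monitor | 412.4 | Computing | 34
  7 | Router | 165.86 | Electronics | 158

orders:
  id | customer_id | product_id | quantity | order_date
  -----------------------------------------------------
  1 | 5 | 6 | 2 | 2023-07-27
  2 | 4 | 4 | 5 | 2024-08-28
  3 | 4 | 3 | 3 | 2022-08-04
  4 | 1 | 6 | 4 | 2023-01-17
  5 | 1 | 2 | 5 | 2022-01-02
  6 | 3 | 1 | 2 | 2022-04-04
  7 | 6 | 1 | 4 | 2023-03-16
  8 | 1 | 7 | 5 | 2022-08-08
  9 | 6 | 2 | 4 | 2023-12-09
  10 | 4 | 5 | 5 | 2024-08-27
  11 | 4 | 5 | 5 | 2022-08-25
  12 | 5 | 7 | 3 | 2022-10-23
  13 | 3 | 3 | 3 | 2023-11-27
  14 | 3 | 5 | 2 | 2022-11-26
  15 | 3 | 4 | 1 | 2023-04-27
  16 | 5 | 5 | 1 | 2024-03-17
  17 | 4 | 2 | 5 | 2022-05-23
SELECT p.name, COUNT(*) AS n FROM orders c JOIN customers p ON c.customer_id = p.id GROUP BY p.id, p.name

Execution result:
name | n
Henry Williams | 3
Sam Johnson | 4
Ivy Brown | 5
David Jones | 3
Eve Williams | 2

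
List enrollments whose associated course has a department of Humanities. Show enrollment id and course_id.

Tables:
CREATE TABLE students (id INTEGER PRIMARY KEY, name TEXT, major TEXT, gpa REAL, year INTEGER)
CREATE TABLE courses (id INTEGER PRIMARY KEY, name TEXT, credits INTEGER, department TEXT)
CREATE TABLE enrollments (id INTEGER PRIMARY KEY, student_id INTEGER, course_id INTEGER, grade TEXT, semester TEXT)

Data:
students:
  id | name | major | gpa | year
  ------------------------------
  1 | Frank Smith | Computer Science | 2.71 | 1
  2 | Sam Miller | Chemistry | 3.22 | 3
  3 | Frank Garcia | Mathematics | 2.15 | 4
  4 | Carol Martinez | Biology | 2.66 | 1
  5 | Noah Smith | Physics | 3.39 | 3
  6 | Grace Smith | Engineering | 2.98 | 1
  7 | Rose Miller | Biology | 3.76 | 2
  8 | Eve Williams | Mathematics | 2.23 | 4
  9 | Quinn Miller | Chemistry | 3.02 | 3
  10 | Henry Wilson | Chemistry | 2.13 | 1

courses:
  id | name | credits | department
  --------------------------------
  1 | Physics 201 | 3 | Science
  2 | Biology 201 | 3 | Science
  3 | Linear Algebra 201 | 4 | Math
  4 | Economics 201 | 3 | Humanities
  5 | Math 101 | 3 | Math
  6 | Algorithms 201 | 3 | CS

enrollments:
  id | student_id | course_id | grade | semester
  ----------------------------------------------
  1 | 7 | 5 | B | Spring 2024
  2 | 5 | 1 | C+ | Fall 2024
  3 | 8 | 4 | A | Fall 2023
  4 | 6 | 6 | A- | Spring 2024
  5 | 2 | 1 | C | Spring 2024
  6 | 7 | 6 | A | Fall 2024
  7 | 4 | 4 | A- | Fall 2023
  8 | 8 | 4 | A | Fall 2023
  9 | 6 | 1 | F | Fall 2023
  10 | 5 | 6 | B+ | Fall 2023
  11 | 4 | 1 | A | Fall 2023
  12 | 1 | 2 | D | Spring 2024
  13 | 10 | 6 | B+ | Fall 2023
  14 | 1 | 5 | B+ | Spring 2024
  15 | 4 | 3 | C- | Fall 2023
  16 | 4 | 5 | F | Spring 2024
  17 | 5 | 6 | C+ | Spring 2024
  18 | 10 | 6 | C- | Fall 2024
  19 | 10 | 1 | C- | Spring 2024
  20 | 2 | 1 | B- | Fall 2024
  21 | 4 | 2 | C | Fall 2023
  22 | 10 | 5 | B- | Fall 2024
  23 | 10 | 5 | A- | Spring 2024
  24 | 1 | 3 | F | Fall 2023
SELECT id, course_id FROM enrollments WHERE course_id IN (SELECT id FROM courses WHERE department = 'Humanities')

Execution result:
id | course_id
3 | 4
7 | 4
8 | 4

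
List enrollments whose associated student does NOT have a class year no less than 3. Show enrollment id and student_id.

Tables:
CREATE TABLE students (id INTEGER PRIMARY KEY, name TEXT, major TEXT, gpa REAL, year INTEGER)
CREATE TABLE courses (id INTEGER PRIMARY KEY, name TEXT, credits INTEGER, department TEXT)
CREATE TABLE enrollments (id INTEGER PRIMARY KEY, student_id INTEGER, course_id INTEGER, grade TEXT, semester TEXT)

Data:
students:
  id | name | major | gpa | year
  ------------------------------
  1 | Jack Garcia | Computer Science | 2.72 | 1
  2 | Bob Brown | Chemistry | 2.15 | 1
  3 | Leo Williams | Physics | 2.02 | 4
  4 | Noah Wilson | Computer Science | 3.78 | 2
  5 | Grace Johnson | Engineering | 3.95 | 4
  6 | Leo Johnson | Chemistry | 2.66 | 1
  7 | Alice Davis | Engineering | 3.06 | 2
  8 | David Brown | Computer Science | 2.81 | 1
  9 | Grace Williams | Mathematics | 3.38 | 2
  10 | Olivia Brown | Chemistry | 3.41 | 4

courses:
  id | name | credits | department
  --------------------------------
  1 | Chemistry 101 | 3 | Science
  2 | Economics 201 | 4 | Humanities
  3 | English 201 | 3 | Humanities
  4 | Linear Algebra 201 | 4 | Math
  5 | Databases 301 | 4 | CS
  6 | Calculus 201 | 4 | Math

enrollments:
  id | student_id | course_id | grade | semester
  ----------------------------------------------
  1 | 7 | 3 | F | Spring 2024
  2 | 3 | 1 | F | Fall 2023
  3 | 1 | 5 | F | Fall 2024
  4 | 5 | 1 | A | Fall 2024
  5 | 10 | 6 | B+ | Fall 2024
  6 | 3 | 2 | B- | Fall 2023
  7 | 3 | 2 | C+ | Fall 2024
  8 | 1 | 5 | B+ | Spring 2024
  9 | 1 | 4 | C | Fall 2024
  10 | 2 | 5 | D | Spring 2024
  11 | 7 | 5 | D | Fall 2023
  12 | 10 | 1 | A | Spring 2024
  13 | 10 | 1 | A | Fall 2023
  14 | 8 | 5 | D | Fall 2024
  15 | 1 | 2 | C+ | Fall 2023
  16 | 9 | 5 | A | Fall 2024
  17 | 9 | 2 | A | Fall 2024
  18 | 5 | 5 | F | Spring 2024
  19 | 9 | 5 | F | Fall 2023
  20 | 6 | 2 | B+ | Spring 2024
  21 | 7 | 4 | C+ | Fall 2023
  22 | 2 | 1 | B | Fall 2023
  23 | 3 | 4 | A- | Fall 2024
SELECT id, student_id FROM enrollments WHERE student_id NOT IN (SELECT id FROM students WHERE year >= 3)

Execution result:
id | student_id
1 | 7
3 | 1
8 | 1
9 | 1
10 | 2
11 | 7
14 | 8
15 | 1
16 | 9
17 | 9
19 | 9
20 | 6
21 | 7
22 | 2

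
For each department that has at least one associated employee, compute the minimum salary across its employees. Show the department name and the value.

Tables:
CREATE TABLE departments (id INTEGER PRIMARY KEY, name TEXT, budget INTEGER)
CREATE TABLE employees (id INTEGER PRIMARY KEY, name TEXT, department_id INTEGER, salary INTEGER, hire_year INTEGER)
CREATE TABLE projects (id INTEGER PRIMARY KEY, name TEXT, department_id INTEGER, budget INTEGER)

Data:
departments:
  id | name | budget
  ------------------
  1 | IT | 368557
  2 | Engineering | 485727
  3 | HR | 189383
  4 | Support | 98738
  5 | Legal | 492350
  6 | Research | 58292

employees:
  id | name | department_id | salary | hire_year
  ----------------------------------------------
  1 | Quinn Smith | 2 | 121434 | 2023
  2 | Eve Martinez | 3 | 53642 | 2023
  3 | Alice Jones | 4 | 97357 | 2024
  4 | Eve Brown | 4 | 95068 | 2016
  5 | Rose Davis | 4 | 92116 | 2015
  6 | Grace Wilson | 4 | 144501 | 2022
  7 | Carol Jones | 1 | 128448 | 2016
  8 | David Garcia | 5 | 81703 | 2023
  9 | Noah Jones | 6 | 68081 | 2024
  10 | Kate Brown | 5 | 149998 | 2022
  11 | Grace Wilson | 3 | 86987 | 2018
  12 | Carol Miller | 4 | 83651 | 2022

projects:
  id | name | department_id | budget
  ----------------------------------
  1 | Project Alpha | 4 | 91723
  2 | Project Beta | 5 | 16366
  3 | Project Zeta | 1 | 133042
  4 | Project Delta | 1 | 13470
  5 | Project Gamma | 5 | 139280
SELECT p.name, MIN(c.salary) AS min_salary FROM employees c JOIN departments p ON c.department_id = p.id GROUP BY p.id, p.name

Execution result:
name | min_salary
IT | 128448
Engineering | 121434
HR | 53642
Support | 83651
Legal | 81703
Research | 68081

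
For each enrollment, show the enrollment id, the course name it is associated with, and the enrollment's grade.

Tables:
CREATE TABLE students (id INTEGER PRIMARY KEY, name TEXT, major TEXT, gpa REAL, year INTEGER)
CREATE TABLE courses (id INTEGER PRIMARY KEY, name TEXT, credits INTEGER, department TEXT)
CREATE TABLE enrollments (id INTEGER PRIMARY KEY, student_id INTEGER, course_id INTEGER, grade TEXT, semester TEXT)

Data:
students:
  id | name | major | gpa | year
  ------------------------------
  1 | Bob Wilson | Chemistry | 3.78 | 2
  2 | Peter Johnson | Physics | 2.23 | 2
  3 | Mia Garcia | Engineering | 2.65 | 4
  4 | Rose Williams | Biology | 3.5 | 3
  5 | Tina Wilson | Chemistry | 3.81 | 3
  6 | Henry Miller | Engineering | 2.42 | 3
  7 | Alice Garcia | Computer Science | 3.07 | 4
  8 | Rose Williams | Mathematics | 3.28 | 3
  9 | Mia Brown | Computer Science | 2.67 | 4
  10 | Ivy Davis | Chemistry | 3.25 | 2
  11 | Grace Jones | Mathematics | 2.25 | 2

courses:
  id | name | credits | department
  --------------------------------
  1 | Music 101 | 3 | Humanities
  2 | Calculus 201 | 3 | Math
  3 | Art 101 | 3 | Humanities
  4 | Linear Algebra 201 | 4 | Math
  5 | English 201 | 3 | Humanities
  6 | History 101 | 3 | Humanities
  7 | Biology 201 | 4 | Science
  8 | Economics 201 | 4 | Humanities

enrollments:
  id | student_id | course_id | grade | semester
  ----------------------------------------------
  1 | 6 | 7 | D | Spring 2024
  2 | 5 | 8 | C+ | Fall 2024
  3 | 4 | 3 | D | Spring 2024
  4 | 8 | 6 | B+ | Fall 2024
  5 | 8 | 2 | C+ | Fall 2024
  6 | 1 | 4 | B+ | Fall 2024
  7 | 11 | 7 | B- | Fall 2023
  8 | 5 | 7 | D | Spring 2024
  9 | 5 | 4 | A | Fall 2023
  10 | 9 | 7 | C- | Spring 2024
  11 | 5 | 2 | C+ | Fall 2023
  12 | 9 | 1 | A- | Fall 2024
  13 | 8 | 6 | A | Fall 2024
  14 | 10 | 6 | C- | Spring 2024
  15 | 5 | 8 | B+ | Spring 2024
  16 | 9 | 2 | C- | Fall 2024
SELECT c.id, p.name AS course, c.grade FROM enrollments c JOIN courses p ON c.course_id = p.id

Execution result:
id | course | grade
1 | Biology 201 | D
2 | Economics 201 | C+
3 | Art 101 | D
4 | History 101 | B+
5 | Calculus 201 | C+
6 | Linear Algebra 201 | B+
7 | Biology 201 | B-
8 | Biology 201 | D
9 | Linear Algebra 201 | A
10 | Biology 201 | C-
11 | Calculus 201 | C+
12 | Music 101 | A-
13 | History 101 | A
14 | History 101 | C-
15 | Economics 201 | B+
16 | Calculus 201 | C-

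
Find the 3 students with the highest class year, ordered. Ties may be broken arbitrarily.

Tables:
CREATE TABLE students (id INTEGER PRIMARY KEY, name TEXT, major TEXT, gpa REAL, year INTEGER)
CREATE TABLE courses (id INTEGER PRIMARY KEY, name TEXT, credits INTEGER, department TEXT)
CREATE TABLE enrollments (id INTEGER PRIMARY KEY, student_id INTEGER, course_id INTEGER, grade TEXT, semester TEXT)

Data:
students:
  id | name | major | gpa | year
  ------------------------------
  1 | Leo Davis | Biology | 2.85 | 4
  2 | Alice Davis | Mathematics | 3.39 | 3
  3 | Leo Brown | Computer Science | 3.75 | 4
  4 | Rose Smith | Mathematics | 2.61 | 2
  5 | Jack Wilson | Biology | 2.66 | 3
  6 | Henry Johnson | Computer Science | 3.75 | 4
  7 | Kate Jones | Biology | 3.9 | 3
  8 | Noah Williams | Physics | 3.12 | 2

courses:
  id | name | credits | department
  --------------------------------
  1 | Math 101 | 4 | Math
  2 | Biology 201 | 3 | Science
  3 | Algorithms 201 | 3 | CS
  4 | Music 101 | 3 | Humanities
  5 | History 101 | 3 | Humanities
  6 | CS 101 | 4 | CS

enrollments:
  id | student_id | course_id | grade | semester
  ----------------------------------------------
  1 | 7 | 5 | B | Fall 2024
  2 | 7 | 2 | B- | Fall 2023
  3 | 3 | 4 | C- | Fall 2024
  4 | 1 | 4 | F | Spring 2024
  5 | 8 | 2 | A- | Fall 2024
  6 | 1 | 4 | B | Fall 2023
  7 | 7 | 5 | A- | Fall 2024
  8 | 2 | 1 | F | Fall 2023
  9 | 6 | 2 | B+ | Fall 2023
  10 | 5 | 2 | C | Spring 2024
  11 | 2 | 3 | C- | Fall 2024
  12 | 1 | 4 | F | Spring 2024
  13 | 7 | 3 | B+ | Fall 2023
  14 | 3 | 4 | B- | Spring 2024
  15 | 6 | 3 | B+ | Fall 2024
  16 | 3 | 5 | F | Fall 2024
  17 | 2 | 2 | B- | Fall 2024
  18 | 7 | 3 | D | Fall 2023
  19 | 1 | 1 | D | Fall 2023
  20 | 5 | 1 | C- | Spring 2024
SELECT name, year FROM students ORDER BY year DESC LIMIT 3

Execution result:
name | year
Leo Davis | 4
Leo Brown | 4
Henry Johnson | 4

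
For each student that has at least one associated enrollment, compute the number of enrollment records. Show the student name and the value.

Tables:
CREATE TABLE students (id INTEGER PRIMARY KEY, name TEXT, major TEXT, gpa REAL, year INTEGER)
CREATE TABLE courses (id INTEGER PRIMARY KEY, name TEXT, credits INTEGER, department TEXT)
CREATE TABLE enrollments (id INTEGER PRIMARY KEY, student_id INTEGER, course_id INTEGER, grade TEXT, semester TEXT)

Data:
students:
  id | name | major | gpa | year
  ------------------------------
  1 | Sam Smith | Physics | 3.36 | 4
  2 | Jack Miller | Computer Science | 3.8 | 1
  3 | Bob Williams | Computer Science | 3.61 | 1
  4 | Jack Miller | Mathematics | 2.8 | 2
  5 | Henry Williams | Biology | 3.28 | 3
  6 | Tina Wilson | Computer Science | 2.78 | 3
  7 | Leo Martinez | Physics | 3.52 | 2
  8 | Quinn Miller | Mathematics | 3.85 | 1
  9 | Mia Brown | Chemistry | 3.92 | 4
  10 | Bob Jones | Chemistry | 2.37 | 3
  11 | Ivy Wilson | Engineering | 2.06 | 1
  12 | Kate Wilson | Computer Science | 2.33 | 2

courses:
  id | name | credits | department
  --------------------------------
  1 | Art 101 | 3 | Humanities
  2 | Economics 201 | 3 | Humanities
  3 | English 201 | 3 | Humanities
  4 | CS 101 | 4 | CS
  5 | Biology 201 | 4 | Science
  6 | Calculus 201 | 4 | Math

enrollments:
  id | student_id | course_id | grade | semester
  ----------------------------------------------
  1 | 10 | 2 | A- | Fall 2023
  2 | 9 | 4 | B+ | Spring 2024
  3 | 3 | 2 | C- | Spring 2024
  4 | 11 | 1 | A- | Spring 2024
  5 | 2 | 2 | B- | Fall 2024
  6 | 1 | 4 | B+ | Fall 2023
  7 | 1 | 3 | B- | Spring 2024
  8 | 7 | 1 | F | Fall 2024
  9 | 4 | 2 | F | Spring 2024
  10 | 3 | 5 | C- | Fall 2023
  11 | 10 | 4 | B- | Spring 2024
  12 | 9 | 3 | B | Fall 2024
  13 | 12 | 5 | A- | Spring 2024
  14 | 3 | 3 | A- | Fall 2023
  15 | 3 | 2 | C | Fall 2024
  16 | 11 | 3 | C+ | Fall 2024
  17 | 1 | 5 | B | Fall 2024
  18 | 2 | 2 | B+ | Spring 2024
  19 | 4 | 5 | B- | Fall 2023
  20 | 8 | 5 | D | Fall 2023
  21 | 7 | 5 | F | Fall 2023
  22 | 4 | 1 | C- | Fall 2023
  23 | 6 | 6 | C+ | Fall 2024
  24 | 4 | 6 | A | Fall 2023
SELECT p.name, COUNT(*) AS n FROM enrollments c JOIN students p ON c.student_id = p.id GROUP BY p.id, p.name

Execution result:
name | n
Sam Smith | 3
Jack Miller | 2
Bob Williams | 4
Jack Miller | 4
Tina Wilson | 1
Leo Martinez | 2
Quinn Miller | 1
Mia Brown | 2
Bob Jones | 2
Ivy Wilson | 2
Kate Wilson | 1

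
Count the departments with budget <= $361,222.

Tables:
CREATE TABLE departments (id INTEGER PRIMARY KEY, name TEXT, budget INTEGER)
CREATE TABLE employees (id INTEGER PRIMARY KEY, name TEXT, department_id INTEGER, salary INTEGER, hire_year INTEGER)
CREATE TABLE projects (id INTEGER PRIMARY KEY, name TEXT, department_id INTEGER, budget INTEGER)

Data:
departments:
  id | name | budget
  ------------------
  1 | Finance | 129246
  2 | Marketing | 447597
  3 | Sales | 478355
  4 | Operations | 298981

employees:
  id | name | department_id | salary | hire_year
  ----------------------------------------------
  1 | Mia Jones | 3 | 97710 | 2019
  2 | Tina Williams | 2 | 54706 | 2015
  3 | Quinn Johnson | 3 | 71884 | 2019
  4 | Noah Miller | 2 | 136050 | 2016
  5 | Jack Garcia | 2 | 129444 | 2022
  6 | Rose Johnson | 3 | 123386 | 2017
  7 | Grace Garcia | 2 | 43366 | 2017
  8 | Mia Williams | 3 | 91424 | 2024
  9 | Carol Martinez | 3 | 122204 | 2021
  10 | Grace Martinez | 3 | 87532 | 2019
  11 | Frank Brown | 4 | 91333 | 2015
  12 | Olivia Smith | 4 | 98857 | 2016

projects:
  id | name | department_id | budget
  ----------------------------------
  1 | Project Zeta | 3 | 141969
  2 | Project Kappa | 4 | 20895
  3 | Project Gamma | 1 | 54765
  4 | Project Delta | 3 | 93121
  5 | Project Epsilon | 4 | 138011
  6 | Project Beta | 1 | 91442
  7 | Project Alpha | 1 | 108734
SELECT COUNT(*) FROM departments WHERE budget <= 361222

Execution result:
2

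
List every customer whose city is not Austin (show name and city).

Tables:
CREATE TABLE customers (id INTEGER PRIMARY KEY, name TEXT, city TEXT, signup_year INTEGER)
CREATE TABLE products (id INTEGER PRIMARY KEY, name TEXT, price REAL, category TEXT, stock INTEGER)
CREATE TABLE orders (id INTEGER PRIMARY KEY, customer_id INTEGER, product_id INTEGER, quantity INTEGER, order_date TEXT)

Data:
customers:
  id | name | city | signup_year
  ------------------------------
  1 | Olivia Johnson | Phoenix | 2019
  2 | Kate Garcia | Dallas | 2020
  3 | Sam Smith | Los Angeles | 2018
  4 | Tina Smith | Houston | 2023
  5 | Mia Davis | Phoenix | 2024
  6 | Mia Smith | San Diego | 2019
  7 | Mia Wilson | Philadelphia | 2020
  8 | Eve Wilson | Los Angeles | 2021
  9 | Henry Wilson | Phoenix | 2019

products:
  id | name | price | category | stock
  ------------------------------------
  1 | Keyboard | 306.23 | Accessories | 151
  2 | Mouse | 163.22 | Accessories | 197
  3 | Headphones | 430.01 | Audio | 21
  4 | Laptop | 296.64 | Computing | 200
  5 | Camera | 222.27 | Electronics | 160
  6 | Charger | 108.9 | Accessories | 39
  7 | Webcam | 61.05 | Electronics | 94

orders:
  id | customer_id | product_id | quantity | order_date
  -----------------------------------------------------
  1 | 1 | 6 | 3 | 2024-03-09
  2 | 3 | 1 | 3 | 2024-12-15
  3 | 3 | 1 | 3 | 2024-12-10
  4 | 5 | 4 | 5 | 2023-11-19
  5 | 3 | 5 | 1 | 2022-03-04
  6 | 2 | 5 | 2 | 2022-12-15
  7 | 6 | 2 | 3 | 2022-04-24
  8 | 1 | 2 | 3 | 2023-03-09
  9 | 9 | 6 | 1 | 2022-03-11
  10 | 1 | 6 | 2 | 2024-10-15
SELECT name, city FROM customers WHERE city <> 'Austin'

Execution result:
name | city
Olivia Johnson | Phoenix
Kate Garcia | Dallas
Sam Smith | Los Angeles
Tina Smith | Houston
Mia Davis | Phoenix
Mia Smith | San Diego
Mia Wilson | Philadelphia
Eve Wilson | Los Angeles
Henry Wilson | Phoenix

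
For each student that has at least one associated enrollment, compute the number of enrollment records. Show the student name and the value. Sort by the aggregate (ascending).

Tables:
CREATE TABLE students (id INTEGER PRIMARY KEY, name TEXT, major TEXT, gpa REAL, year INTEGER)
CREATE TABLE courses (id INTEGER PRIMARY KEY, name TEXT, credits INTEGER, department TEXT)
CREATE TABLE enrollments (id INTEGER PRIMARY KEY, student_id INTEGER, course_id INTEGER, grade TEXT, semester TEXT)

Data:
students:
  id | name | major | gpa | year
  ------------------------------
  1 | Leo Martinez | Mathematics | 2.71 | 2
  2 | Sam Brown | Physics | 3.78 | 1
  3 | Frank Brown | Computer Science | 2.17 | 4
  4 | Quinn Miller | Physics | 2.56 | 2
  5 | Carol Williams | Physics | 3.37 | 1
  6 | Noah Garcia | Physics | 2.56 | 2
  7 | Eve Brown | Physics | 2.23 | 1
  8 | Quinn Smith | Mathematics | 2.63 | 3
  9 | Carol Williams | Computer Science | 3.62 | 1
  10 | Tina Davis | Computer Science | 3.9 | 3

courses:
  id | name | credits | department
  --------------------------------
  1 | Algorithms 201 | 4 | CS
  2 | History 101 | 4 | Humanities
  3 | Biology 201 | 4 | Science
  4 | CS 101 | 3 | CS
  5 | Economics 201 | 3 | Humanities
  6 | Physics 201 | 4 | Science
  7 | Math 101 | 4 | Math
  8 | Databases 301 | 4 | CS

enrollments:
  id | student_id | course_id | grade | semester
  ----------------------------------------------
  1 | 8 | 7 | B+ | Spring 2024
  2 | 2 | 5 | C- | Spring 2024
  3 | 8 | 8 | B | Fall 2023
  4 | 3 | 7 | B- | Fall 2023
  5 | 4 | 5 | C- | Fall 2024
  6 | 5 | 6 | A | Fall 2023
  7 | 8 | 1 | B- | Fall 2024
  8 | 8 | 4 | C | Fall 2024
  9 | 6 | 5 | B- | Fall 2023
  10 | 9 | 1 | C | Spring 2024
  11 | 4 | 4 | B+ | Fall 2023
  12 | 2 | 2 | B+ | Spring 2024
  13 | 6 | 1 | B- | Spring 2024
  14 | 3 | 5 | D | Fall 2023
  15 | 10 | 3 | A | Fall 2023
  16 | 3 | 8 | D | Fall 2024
SELECT p.name, COUNT(*) AS n FROM enrollments c JOIN students p ON c.student_id = p.id GROUP BY p.id, p.name ORDER BY n ASC

Execution result:
name | n
Carol Williams | 1
Carol Williams | 1
Tina Davis | 1
Sam Brown | 2
Quinn Miller | 2
Noah Garcia | 2
Frank Brown | 3
Quinn Smith | 4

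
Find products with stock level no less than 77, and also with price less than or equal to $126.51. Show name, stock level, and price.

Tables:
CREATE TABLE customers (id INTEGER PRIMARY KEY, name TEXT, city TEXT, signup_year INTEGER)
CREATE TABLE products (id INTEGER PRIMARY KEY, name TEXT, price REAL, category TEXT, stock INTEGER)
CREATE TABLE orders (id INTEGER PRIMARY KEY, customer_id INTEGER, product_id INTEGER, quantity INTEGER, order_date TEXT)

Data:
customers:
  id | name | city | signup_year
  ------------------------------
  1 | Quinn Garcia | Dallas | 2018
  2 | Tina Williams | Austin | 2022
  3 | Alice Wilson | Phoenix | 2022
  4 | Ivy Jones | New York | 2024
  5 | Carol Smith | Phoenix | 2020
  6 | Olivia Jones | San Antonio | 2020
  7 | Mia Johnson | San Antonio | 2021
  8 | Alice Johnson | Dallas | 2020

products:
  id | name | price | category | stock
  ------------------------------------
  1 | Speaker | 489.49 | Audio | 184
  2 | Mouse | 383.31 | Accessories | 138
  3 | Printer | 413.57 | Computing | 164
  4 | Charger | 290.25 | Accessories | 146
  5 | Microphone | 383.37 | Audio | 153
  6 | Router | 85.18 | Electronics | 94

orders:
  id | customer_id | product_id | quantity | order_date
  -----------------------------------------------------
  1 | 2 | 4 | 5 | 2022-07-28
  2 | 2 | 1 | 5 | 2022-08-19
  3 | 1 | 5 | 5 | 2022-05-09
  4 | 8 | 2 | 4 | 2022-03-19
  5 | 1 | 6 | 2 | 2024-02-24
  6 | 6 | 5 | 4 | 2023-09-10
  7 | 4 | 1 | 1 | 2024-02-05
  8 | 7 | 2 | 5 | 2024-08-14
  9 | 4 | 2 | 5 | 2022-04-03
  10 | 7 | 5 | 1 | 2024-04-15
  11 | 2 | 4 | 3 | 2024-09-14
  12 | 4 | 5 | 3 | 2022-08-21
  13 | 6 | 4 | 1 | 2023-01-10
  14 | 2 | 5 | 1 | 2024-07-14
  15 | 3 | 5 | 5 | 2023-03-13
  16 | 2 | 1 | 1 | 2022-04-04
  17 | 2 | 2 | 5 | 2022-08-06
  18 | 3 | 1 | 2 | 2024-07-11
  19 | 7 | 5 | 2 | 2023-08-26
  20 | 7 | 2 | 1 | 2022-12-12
SELECT name, stock, price FROM products WHERE stock >= 77 AND price <= 126.51

Execution result:
name | stock | price
Router | 94 | 85.18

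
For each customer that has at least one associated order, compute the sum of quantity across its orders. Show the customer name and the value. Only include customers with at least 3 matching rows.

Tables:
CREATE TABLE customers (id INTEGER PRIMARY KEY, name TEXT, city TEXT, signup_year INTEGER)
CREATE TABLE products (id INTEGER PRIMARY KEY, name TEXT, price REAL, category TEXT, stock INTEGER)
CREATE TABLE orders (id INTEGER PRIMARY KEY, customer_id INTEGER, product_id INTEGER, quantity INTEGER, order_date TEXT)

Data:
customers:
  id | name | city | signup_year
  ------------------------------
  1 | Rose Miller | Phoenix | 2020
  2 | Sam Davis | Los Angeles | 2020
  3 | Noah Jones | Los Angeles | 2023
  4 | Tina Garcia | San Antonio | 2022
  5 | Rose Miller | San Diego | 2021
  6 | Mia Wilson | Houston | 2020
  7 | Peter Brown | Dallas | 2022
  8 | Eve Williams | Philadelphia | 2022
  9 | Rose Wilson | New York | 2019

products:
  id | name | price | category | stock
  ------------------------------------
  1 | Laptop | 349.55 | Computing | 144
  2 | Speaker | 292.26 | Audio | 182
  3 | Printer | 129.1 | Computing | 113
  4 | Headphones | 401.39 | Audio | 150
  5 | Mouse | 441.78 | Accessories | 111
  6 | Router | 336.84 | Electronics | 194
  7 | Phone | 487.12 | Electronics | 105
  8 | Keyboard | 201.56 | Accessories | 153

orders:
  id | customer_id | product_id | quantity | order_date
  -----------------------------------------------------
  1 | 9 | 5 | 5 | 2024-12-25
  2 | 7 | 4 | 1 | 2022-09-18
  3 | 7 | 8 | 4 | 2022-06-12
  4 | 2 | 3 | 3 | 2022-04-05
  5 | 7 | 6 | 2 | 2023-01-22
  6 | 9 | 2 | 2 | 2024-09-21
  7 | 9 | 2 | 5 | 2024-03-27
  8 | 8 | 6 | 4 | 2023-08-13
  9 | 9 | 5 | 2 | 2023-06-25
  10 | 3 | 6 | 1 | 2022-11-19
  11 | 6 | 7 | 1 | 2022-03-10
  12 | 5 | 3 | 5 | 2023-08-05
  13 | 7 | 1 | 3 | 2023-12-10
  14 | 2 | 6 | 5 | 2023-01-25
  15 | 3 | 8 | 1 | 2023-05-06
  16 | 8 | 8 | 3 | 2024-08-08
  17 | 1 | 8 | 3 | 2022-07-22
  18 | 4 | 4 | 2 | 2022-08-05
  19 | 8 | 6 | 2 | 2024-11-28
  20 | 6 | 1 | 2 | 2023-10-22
SELECT p.name, SUM(c.quantity) AS sum_quantity FROM orders c JOIN customers p ON c.customer_id = p.id GROUP BY p.id, p.name HAVING COUNT(*) >= 3

Execution result:
name | sum_quantity
Peter Brown | 10
Eve Williams | 9
Rose Wilson | 14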